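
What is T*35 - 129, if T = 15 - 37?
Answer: -899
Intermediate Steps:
T = -22
T*35 - 129 = -22*35 - 129 = -770 - 129 = -899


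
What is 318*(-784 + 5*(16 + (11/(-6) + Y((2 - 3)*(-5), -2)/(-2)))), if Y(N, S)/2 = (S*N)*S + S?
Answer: -255407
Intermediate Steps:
Y(N, S) = 2*S + 2*N*S**2 (Y(N, S) = 2*((S*N)*S + S) = 2*((N*S)*S + S) = 2*(N*S**2 + S) = 2*(S + N*S**2) = 2*S + 2*N*S**2)
318*(-784 + 5*(16 + (11/(-6) + Y((2 - 3)*(-5), -2)/(-2)))) = 318*(-784 + 5*(16 + (11/(-6) + (2*(-2)*(1 + ((2 - 3)*(-5))*(-2)))/(-2)))) = 318*(-784 + 5*(16 + (11*(-1/6) + (2*(-2)*(1 - 1*(-5)*(-2)))*(-1/2)))) = 318*(-784 + 5*(16 + (-11/6 + (2*(-2)*(1 + 5*(-2)))*(-1/2)))) = 318*(-784 + 5*(16 + (-11/6 + (2*(-2)*(1 - 10))*(-1/2)))) = 318*(-784 + 5*(16 + (-11/6 + (2*(-2)*(-9))*(-1/2)))) = 318*(-784 + 5*(16 + (-11/6 + 36*(-1/2)))) = 318*(-784 + 5*(16 + (-11/6 - 18))) = 318*(-784 + 5*(16 - 119/6)) = 318*(-784 + 5*(-23/6)) = 318*(-784 - 115/6) = 318*(-4819/6) = -255407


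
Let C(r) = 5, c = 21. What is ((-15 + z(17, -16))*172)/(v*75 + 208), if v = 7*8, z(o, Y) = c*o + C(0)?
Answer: 14921/1102 ≈ 13.540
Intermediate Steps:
z(o, Y) = 5 + 21*o (z(o, Y) = 21*o + 5 = 5 + 21*o)
v = 56
((-15 + z(17, -16))*172)/(v*75 + 208) = ((-15 + (5 + 21*17))*172)/(56*75 + 208) = ((-15 + (5 + 357))*172)/(4200 + 208) = ((-15 + 362)*172)/4408 = (347*172)*(1/4408) = 59684*(1/4408) = 14921/1102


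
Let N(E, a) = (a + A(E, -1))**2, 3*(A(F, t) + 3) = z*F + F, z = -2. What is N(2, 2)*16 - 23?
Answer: 193/9 ≈ 21.444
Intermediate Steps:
A(F, t) = -3 - F/3 (A(F, t) = -3 + (-2*F + F)/3 = -3 + (-F)/3 = -3 - F/3)
N(E, a) = (-3 + a - E/3)**2 (N(E, a) = (a + (-3 - E/3))**2 = (-3 + a - E/3)**2)
N(2, 2)*16 - 23 = ((-9 - 1*2 + 3*2)**2/9)*16 - 23 = ((-9 - 2 + 6)**2/9)*16 - 23 = ((1/9)*(-5)**2)*16 - 23 = ((1/9)*25)*16 - 23 = (25/9)*16 - 23 = 400/9 - 23 = 193/9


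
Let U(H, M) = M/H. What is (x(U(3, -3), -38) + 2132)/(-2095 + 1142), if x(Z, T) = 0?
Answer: -2132/953 ≈ -2.2371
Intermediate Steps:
(x(U(3, -3), -38) + 2132)/(-2095 + 1142) = (0 + 2132)/(-2095 + 1142) = 2132/(-953) = 2132*(-1/953) = -2132/953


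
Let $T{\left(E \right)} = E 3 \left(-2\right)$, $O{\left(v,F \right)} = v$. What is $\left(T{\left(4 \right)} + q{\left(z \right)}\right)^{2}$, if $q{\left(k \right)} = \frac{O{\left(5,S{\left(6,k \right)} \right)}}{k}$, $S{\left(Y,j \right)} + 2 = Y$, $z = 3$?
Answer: $\frac{4489}{9} \approx 498.78$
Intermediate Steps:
$S{\left(Y,j \right)} = -2 + Y$
$q{\left(k \right)} = \frac{5}{k}$
$T{\left(E \right)} = - 6 E$ ($T{\left(E \right)} = 3 E \left(-2\right) = - 6 E$)
$\left(T{\left(4 \right)} + q{\left(z \right)}\right)^{2} = \left(\left(-6\right) 4 + \frac{5}{3}\right)^{2} = \left(-24 + 5 \cdot \frac{1}{3}\right)^{2} = \left(-24 + \frac{5}{3}\right)^{2} = \left(- \frac{67}{3}\right)^{2} = \frac{4489}{9}$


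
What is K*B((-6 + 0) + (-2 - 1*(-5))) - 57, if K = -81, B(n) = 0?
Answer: -57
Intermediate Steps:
K*B((-6 + 0) + (-2 - 1*(-5))) - 57 = -81*0 - 57 = 0 - 57 = -57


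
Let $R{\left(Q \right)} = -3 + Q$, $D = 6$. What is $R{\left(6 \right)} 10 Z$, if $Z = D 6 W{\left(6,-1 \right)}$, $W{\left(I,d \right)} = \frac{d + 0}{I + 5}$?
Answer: $- \frac{1080}{11} \approx -98.182$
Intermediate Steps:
$W{\left(I,d \right)} = \frac{d}{5 + I}$
$Z = - \frac{36}{11}$ ($Z = 6 \cdot 6 \left(- \frac{1}{5 + 6}\right) = 36 \left(- \frac{1}{11}\right) = - \frac{36}{11} \approx -3.2727$)
$R{\left(6 \right)} 10 Z = \left(-3 + 6\right) 10 \left(- \frac{36}{11}\right) = 3 \cdot 10 \left(- \frac{36}{11}\right) = 30 \left(- \frac{36}{11}\right) = - \frac{1080}{11}$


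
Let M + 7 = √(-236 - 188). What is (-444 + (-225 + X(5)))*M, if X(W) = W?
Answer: 4648 - 1328*I*√106 ≈ 4648.0 - 13673.0*I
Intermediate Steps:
M = -7 + 2*I*√106 (M = -7 + √(-236 - 188) = -7 + √(-424) = -7 + 2*I*√106 ≈ -7.0 + 20.591*I)
(-444 + (-225 + X(5)))*M = (-444 + (-225 + 5))*(-7 + 2*I*√106) = (-444 - 220)*(-7 + 2*I*√106) = -664*(-7 + 2*I*√106) = 4648 - 1328*I*√106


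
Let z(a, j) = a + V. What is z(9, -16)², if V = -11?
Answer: 4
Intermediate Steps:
z(a, j) = -11 + a (z(a, j) = a - 11 = -11 + a)
z(9, -16)² = (-11 + 9)² = (-2)² = 4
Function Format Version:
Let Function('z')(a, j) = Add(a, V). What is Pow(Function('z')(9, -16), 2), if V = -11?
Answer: 4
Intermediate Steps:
Function('z')(a, j) = Add(-11, a) (Function('z')(a, j) = Add(a, -11) = Add(-11, a))
Pow(Function('z')(9, -16), 2) = Pow(Add(-11, 9), 2) = Pow(-2, 2) = 4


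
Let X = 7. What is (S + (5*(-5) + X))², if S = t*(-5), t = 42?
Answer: 51984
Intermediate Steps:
S = -210 (S = 42*(-5) = -210)
(S + (5*(-5) + X))² = (-210 + (5*(-5) + 7))² = (-210 + (-25 + 7))² = (-210 - 18)² = (-228)² = 51984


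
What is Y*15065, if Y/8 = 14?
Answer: 1687280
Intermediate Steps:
Y = 112 (Y = 8*14 = 112)
Y*15065 = 112*15065 = 1687280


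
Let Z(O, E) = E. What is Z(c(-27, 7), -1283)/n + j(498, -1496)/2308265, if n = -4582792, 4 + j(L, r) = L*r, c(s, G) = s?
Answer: -3411273529509/10578298375880 ≈ -0.32248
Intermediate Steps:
j(L, r) = -4 + L*r
Z(c(-27, 7), -1283)/n + j(498, -1496)/2308265 = -1283/(-4582792) + (-4 + 498*(-1496))/2308265 = -1283*(-1/4582792) + (-4 - 745008)*(1/2308265) = 1283/4582792 - 745012*1/2308265 = 1283/4582792 - 745012/2308265 = -3411273529509/10578298375880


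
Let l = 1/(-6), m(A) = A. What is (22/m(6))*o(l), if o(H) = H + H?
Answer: -11/9 ≈ -1.2222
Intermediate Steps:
l = -1/6 ≈ -0.16667
o(H) = 2*H
(22/m(6))*o(l) = (22/6)*(2*(-1/6)) = (22*(1/6))*(-1/3) = (11/3)*(-1/3) = -11/9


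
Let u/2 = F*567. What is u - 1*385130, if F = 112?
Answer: -258122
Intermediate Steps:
u = 127008 (u = 2*(112*567) = 2*63504 = 127008)
u - 1*385130 = 127008 - 1*385130 = 127008 - 385130 = -258122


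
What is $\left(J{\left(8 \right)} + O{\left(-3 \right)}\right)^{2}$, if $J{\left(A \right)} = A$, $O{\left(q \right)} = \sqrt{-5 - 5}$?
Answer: $\left(8 + i \sqrt{10}\right)^{2} \approx 54.0 + 50.596 i$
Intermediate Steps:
$O{\left(q \right)} = i \sqrt{10}$ ($O{\left(q \right)} = \sqrt{-10} = i \sqrt{10}$)
$\left(J{\left(8 \right)} + O{\left(-3 \right)}\right)^{2} = \left(8 + i \sqrt{10}\right)^{2}$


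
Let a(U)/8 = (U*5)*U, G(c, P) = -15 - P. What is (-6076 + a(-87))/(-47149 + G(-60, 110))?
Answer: -148342/23637 ≈ -6.2758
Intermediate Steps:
a(U) = 40*U**2 (a(U) = 8*((U*5)*U) = 8*((5*U)*U) = 8*(5*U**2) = 40*U**2)
(-6076 + a(-87))/(-47149 + G(-60, 110)) = (-6076 + 40*(-87)**2)/(-47149 + (-15 - 1*110)) = (-6076 + 40*7569)/(-47149 + (-15 - 110)) = (-6076 + 302760)/(-47149 - 125) = 296684/(-47274) = 296684*(-1/47274) = -148342/23637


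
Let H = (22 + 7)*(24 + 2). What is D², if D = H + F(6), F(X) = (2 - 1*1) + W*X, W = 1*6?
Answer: 625681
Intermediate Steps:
W = 6
H = 754 (H = 29*26 = 754)
F(X) = 1 + 6*X (F(X) = (2 - 1*1) + 6*X = (2 - 1) + 6*X = 1 + 6*X)
D = 791 (D = 754 + (1 + 6*6) = 754 + (1 + 36) = 754 + 37 = 791)
D² = 791² = 625681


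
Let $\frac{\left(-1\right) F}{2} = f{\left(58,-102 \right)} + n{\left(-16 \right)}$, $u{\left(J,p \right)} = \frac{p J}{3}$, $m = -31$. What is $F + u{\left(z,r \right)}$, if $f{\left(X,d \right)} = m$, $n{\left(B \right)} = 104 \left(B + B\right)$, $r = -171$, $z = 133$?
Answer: $-863$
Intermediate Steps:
$n{\left(B \right)} = 208 B$ ($n{\left(B \right)} = 104 \cdot 2 B = 208 B$)
$f{\left(X,d \right)} = -31$
$u{\left(J,p \right)} = \frac{J p}{3}$ ($u{\left(J,p \right)} = J p \frac{1}{3} = \frac{J p}{3}$)
$F = 6718$ ($F = - 2 \left(-31 + 208 \left(-16\right)\right) = - 2 \left(-31 - 3328\right) = \left(-2\right) \left(-3359\right) = 6718$)
$F + u{\left(z,r \right)} = 6718 + \frac{1}{3} \cdot 133 \left(-171\right) = 6718 - 7581 = -863$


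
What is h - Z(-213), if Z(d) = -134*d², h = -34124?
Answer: 6045322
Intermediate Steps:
h - Z(-213) = -34124 - (-134)*(-213)² = -34124 - (-134)*45369 = -34124 - 1*(-6079446) = -34124 + 6079446 = 6045322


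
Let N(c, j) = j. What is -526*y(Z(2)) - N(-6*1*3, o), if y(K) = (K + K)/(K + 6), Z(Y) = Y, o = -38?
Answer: -225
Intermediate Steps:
y(K) = 2*K/(6 + K) (y(K) = (2*K)/(6 + K) = 2*K/(6 + K))
-526*y(Z(2)) - N(-6*1*3, o) = -1052*2/(6 + 2) - 1*(-38) = -1052*2/8 + 38 = -526*1/2 + 38 = -263 + 38 = -225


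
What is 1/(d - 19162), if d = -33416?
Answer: -1/52578 ≈ -1.9019e-5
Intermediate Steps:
1/(d - 19162) = 1/(-33416 - 19162) = 1/(-52578) = -1/52578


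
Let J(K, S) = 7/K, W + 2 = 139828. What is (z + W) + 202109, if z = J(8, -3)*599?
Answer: 2739673/8 ≈ 3.4246e+5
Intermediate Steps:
W = 139826 (W = -2 + 139828 = 139826)
z = 4193/8 (z = (7/8)*599 = 4193/8 ≈ 524.13)
(z + W) + 202109 = (4193/8 + 139826) + 202109 = 1122801/8 + 202109 = 2739673/8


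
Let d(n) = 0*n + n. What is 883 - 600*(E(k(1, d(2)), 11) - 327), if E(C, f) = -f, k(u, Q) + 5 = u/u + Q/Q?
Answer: 203683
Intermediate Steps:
d(n) = n (d(n) = 0 + n = n)
k(u, Q) = -3 (k(u, Q) = -5 + (u/u + Q/Q) = -5 + (1 + 1) = -5 + 2 = -3)
883 - 600*(E(k(1, d(2)), 11) - 327) = 883 - 600*(-1*11 - 327) = 883 - 600*(-11 - 327) = 883 - 600*(-338) = 883 + 202800 = 203683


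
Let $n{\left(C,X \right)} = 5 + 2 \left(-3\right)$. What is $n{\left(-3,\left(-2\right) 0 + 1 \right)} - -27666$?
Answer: $27665$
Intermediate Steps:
$n{\left(C,X \right)} = -1$ ($n{\left(C,X \right)} = 5 - 6 = -1$)
$n{\left(-3,\left(-2\right) 0 + 1 \right)} - -27666 = -1 - -27666 = -1 + 27666 = 27665$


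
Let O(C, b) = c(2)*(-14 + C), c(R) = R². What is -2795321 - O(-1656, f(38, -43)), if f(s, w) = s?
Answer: -2788641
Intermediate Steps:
O(C, b) = -56 + 4*C (O(C, b) = 2²*(-14 + C) = 4*(-14 + C) = -56 + 4*C)
-2795321 - O(-1656, f(38, -43)) = -2795321 - (-56 + 4*(-1656)) = -2795321 - (-56 - 6624) = -2795321 - 1*(-6680) = -2795321 + 6680 = -2788641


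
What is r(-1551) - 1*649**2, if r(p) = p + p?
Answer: -424303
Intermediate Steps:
r(p) = 2*p
r(-1551) - 1*649**2 = 2*(-1551) - 1*649**2 = -3102 - 1*421201 = -3102 - 421201 = -424303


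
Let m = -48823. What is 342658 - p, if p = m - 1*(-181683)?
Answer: 209798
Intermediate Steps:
p = 132860 (p = -48823 - 1*(-181683) = -48823 + 181683 = 132860)
342658 - p = 342658 - 1*132860 = 342658 - 132860 = 209798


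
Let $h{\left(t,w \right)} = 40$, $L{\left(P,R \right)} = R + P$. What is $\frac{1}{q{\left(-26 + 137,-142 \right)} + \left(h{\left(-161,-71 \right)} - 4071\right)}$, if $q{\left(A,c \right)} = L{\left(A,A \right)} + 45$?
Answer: $- \frac{1}{3764} \approx -0.00026567$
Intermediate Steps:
$L{\left(P,R \right)} = P + R$
$q{\left(A,c \right)} = 45 + 2 A$ ($q{\left(A,c \right)} = \left(A + A\right) + 45 = 2 A + 45 = 45 + 2 A$)
$\frac{1}{q{\left(-26 + 137,-142 \right)} + \left(h{\left(-161,-71 \right)} - 4071\right)} = \frac{1}{\left(45 + 2 \left(-26 + 137\right)\right) + \left(40 - 4071\right)} = \frac{1}{\left(45 + 2 \cdot 111\right) + \left(40 - 4071\right)} = \frac{1}{\left(45 + 222\right) - 4031} = \frac{1}{267 - 4031} = \frac{1}{-3764} = - \frac{1}{3764}$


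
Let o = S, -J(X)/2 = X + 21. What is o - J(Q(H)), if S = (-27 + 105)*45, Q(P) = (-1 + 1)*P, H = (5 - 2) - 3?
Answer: 3552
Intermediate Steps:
H = 0 (H = 3 - 3 = 0)
Q(P) = 0 (Q(P) = 0*P = 0)
S = 3510 (S = 78*45 = 3510)
J(X) = -42 - 2*X (J(X) = -2*(X + 21) = -2*(21 + X) = -42 - 2*X)
o = 3510
o - J(Q(H)) = 3510 - (-42 - 2*0) = 3510 - (-42 + 0) = 3510 - 1*(-42) = 3510 + 42 = 3552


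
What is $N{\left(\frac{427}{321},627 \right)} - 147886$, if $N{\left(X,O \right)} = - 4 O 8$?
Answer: $-167950$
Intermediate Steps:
$N{\left(X,O \right)} = - 32 O$
$N{\left(\frac{427}{321},627 \right)} - 147886 = \left(-32\right) 627 - 147886 = -20064 - 147886 = -167950$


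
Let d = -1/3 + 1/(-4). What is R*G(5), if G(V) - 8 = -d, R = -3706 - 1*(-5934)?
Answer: 57371/3 ≈ 19124.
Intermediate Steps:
R = 2228 (R = -3706 + 5934 = 2228)
d = -7/12 (d = -1*⅓ + 1*(-¼) = -⅓ - ¼ = -7/12 ≈ -0.58333)
G(V) = 103/12 (G(V) = 8 - 1*(-7/12) = 8 + 7/12 = 103/12)
R*G(5) = 2228*(103/12) = 57371/3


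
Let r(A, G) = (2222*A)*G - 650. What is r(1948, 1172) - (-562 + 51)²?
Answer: 5072688661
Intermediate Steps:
r(A, G) = -650 + 2222*A*G (r(A, G) = 2222*A*G - 650 = -650 + 2222*A*G)
r(1948, 1172) - (-562 + 51)² = (-650 + 2222*1948*1172) - (-562 + 51)² = (-650 + 5072950432) - 1*(-511)² = 5072949782 - 1*261121 = 5072949782 - 261121 = 5072688661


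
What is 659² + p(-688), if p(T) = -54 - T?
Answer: 434915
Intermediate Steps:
659² + p(-688) = 659² + (-54 - 1*(-688)) = 434281 + (-54 + 688) = 434281 + 634 = 434915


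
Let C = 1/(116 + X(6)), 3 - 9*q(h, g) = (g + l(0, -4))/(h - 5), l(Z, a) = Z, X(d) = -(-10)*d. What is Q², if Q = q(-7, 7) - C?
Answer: 3478225/22581504 ≈ 0.15403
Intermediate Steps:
X(d) = 10*d
q(h, g) = ⅓ - g/(9*(-5 + h)) (q(h, g) = ⅓ - (g + 0)/(9*(h - 5)) = ⅓ - g/(9*(-5 + h)))
C = 1/176 (C = 1/(116 + 10*6) = 1/(116 + 60) = 1/176 ≈ 0.0056818)
Q = 1865/4752 (Q = (-15 - 1*7 + 3*(-7))/(9*(-5 - 7)) - 1*1/176 = (⅑)*(-15 - 7 - 21)/(-12) - 1/176 = (⅑)*(-1/12)*(-43) - 1/176 = 43/108 - 1/176 = 1865/4752 ≈ 0.39247)
Q² = (1865/4752)² = 3478225/22581504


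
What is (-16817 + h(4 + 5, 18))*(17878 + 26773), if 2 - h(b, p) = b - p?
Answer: -750404706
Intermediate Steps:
h(b, p) = 2 + p - b (h(b, p) = 2 - (b - p) = 2 + (p - b) = 2 + p - b)
(-16817 + h(4 + 5, 18))*(17878 + 26773) = (-16817 + (2 + 18 - (4 + 5)))*(17878 + 26773) = (-16817 + (2 + 18 - 1*9))*44651 = (-16817 + (2 + 18 - 9))*44651 = (-16817 + 11)*44651 = -16806*44651 = -750404706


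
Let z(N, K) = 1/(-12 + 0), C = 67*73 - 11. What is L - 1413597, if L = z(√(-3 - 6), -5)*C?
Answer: -4242011/3 ≈ -1.4140e+6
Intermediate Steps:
C = 4880 (C = 4891 - 11 = 4880)
z(N, K) = -1/12 (z(N, K) = 1/(-12) = -1/12)
L = -1220/3 (L = -1/12*4880 = -1220/3 ≈ -406.67)
L - 1413597 = -1220/3 - 1413597 = -4242011/3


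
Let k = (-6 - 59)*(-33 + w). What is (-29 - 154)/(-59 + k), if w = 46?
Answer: 183/904 ≈ 0.20243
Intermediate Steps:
k = -845 (k = (-6 - 59)*(-33 + 46) = -65*13 = -845)
(-29 - 154)/(-59 + k) = (-29 - 154)/(-59 - 845) = -183/(-904) = -1/904*(-183) = 183/904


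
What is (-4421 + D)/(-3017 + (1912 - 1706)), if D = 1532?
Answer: 963/937 ≈ 1.0277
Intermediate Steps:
(-4421 + D)/(-3017 + (1912 - 1706)) = (-4421 + 1532)/(-3017 + (1912 - 1706)) = -2889/(-3017 + 206) = -2889/(-2811) = -2889*(-1/2811) = 963/937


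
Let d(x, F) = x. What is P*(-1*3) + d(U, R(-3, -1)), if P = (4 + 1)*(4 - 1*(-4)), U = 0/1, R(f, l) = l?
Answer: -120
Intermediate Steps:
U = 0 (U = 0*1 = 0)
P = 40 (P = 5*(4 + 4) = 5*8 = 40)
P*(-1*3) + d(U, R(-3, -1)) = 40*(-1*3) + 0 = 40*(-3) + 0 = -120 + 0 = -120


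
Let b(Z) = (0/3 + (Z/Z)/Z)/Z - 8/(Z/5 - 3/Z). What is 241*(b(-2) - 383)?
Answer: -4135801/44 ≈ -93996.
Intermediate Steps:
b(Z) = Z**(-2) - 8/(-3/Z + Z/5) (b(Z) = (0*(1/3) + 1/Z)/Z - 8/(Z*(1/5) - 3/Z) = (0 + 1/Z)/Z - 8/(Z/5 - 3/Z) = 1/(Z*Z) - 8/(-3/Z + Z/5) = Z**(-2) - 8/(-3/Z + Z/5))
241*(b(-2) - 383) = 241*((-15 + (-2)**2 - 40*(-2)**3)/((-2)**2*(-15 + (-2)**2)) - 383) = 241*((-15 + 4 - 40*(-8))/(4*(-15 + 4)) - 383) = 241*((1/4)*(-15 + 4 + 320)/(-11) - 383) = 241*((1/4)*(-1/11)*309 - 383) = 241*(-309/44 - 383) = 241*(-17161/44) = -4135801/44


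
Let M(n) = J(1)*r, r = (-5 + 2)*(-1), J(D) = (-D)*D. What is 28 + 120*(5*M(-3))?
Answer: -1772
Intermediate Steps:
J(D) = -D²
r = 3 (r = -3*(-1) = 3)
M(n) = -3 (M(n) = -1*1²*3 = -1*1*3 = -1*3 = -3)
28 + 120*(5*M(-3)) = 28 + 120*(5*(-3)) = 28 + 120*(-15) = 28 - 1800 = -1772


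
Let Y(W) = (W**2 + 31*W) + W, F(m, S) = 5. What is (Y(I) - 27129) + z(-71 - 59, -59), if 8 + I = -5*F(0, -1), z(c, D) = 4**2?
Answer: -27080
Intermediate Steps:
z(c, D) = 16
I = -33 (I = -8 - 5*5 = -8 - 25 = -33)
Y(W) = W**2 + 32*W
(Y(I) - 27129) + z(-71 - 59, -59) = (-33*(32 - 33) - 27129) + 16 = (-33*(-1) - 27129) + 16 = (33 - 27129) + 16 = -27096 + 16 = -27080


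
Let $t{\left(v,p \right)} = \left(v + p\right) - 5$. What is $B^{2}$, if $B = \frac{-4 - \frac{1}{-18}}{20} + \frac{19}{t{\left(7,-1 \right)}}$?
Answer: $\frac{45819361}{129600} \approx 353.54$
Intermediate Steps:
$t{\left(v,p \right)} = -5 + p + v$ ($t{\left(v,p \right)} = \left(p + v\right) - 5 = -5 + p + v$)
$B = \frac{6769}{360}$ ($B = \frac{-4 - \frac{1}{-18}}{20} + \frac{19}{-5 - 1 + 7} = \left(-4 - - \frac{1}{18}\right) \frac{1}{20} + \frac{19}{1} = \left(-4 + \frac{1}{18}\right) \frac{1}{20} + 19 \cdot 1 = \left(- \frac{71}{18}\right) \frac{1}{20} + 19 = - \frac{71}{360} + 19 = \frac{6769}{360} \approx 18.803$)
$B^{2} = \left(\frac{6769}{360}\right)^{2} = \frac{45819361}{129600}$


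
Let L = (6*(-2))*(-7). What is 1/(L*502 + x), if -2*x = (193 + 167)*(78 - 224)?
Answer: 1/68448 ≈ 1.4610e-5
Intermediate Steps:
x = 26280 (x = -(193 + 167)*(78 - 224)/2 = -180*(-146) = -½*(-52560) = 26280)
L = 84 (L = -12*(-7) = 84)
1/(L*502 + x) = 1/(84*502 + 26280) = 1/(42168 + 26280) = 1/68448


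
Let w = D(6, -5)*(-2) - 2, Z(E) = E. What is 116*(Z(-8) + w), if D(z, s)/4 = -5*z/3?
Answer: 8120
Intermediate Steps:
D(z, s) = -20*z/3 (D(z, s) = 4*(-5*z/3) = -20*z/3)
w = 78 (w = -20/3*6*(-2) - 2 = -40*(-2) - 2 = 80 - 2 = 78)
116*(Z(-8) + w) = 116*(-8 + 78) = 116*70 = 8120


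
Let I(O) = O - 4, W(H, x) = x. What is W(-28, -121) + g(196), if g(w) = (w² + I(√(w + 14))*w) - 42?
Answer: 37469 + 196*√210 ≈ 40309.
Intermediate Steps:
I(O) = -4 + O
g(w) = -42 + w² + w*(-4 + √(14 + w)) (g(w) = (w² + (-4 + √(w + 14))*w) - 42 = (w² + (-4 + √(14 + w))*w) - 42 = (w² + w*(-4 + √(14 + w))) - 42 = -42 + w² + w*(-4 + √(14 + w)))
W(-28, -121) + g(196) = -121 + (-42 + 196² + 196*(-4 + √(14 + 196))) = -121 + (-42 + 38416 + 196*(-4 + √210)) = -121 + (-42 + 38416 + (-784 + 196*√210)) = -121 + (37590 + 196*√210) = 37469 + 196*√210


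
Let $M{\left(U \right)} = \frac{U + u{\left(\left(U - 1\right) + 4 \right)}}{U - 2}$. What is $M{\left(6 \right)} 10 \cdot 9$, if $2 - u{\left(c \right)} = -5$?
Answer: $\frac{585}{2} \approx 292.5$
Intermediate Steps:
$u{\left(c \right)} = 7$ ($u{\left(c \right)} = 2 - -5 = 2 + 5 = 7$)
$M{\left(U \right)} = \frac{7 + U}{-2 + U}$ ($M{\left(U \right)} = \frac{U + 7}{U - 2} = \frac{7 + U}{-2 + U}$)
$M{\left(6 \right)} 10 \cdot 9 = \frac{7 + 6}{-2 + 6} \cdot 10 \cdot 9 = \frac{1}{4} \cdot 13 \cdot 10 \cdot 9 = \frac{13}{4} \cdot 10 \cdot 9 = \frac{65}{2} \cdot 9 = \frac{585}{2}$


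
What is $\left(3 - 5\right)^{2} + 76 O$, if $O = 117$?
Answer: $8896$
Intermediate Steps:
$\left(3 - 5\right)^{2} + 76 O = \left(3 - 5\right)^{2} + 76 \cdot 117 = \left(-2\right)^{2} + 8892 = 4 + 8892 = 8896$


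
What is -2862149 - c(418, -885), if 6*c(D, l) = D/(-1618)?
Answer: -13892871037/4854 ≈ -2.8621e+6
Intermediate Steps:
c(D, l) = -D/9708 (c(D, l) = (D/(-1618))/6 = (D*(-1/1618))/6 = (-D/1618)/6 = -D/9708)
-2862149 - c(418, -885) = -2862149 - (-1)*418/9708 = -2862149 - 1*(-209/4854) = -2862149 + 209/4854 = -13892871037/4854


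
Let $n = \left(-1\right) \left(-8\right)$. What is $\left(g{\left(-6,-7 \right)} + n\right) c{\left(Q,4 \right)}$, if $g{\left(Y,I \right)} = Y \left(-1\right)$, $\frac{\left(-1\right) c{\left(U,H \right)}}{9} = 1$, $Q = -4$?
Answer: $-126$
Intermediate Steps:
$c{\left(U,H \right)} = -9$ ($c{\left(U,H \right)} = \left(-9\right) 1 = -9$)
$g{\left(Y,I \right)} = - Y$
$n = 8$
$\left(g{\left(-6,-7 \right)} + n\right) c{\left(Q,4 \right)} = \left(\left(-1\right) \left(-6\right) + 8\right) \left(-9\right) = \left(6 + 8\right) \left(-9\right) = 14 \left(-9\right) = -126$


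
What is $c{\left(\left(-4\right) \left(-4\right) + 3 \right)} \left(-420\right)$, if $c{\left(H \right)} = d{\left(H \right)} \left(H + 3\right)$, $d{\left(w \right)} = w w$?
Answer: $-3335640$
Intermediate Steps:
$d{\left(w \right)} = w^{2}$
$c{\left(H \right)} = H^{2} \left(3 + H\right)$ ($c{\left(H \right)} = H^{2} \left(H + 3\right) = H^{2} \left(3 + H\right)$)
$c{\left(\left(-4\right) \left(-4\right) + 3 \right)} \left(-420\right) = \left(\left(-4\right) \left(-4\right) + 3\right)^{2} \left(3 + \left(\left(-4\right) \left(-4\right) + 3\right)\right) \left(-420\right) = \left(16 + 3\right)^{2} \left(3 + \left(16 + 3\right)\right) \left(-420\right) = 19^{2} \left(3 + 19\right) \left(-420\right) = 361 \cdot 22 \left(-420\right) = 7942 \left(-420\right) = -3335640$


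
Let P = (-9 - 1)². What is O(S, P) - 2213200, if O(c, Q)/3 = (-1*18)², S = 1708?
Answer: -2212228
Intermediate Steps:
P = 100 (P = (-10)² = 100)
O(c, Q) = 972 (O(c, Q) = 3*(-1*18)² = 3*(-18)² = 3*324 = 972)
O(S, P) - 2213200 = 972 - 2213200 = -2212228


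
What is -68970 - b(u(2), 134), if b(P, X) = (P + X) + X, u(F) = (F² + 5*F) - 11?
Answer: -69241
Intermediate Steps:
u(F) = -11 + F² + 5*F
b(P, X) = P + 2*X
-68970 - b(u(2), 134) = -68970 - ((-11 + 2² + 5*2) + 2*134) = -68970 - ((-11 + 4 + 10) + 268) = -68970 - (3 + 268) = -68970 - 1*271 = -68970 - 271 = -69241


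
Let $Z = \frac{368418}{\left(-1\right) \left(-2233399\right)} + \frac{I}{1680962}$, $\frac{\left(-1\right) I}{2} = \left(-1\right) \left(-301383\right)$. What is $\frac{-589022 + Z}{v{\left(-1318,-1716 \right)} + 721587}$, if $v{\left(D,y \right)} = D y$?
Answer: $- \frac{1105670891584800977}{5599993285125229725} \approx -0.19744$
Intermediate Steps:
$I = -602766$ ($I = - 2 \left(\left(-1\right) \left(-301383\right)\right) = \left(-2\right) 301383 = -602766$)
$Z = - \frac{363460161759}{1877129424919}$ ($Z = \frac{368418}{\left(-1\right) \left(-2233399\right)} - \frac{602766}{1680962} = \frac{368418}{2233399} - \frac{301383}{840481} = - \frac{363460161759}{1877129424919} \approx -0.19363$)
$\frac{-589022 + Z}{v{\left(-1318,-1716 \right)} + 721587} = \frac{-589022 - \frac{363460161759}{1877129424919}}{\left(-1318\right) \left(-1716\right) + 721587} = - \frac{1105670891584800977}{1877129424919 \left(2261688 + 721587\right)} = - \frac{1105670891584800977}{1877129424919 \cdot 2983275} = \left(- \frac{1105670891584800977}{1877129424919}\right) \frac{1}{2983275} = - \frac{1105670891584800977}{5599993285125229725}$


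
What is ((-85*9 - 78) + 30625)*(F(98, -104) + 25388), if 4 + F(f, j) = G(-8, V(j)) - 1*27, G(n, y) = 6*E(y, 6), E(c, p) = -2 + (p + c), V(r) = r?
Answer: 737312974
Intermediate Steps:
E(c, p) = -2 + c + p (E(c, p) = -2 + (c + p) = -2 + c + p)
G(n, y) = 24 + 6*y (G(n, y) = 6*(-2 + y + 6) = 6*(4 + y) = 24 + 6*y)
F(f, j) = -7 + 6*j (F(f, j) = -4 + ((24 + 6*j) - 1*27) = -4 + ((24 + 6*j) - 27) = -4 + (-3 + 6*j) = -7 + 6*j)
((-85*9 - 78) + 30625)*(F(98, -104) + 25388) = ((-85*9 - 78) + 30625)*((-7 + 6*(-104)) + 25388) = ((-765 - 78) + 30625)*((-7 - 624) + 25388) = (-843 + 30625)*(-631 + 25388) = 29782*24757 = 737312974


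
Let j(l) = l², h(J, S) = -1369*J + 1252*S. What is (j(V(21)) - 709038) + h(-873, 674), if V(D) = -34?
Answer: 1331103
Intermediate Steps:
(j(V(21)) - 709038) + h(-873, 674) = ((-34)² - 709038) + (-1369*(-873) + 1252*674) = (1156 - 709038) + (1195137 + 843848) = -707882 + 2038985 = 1331103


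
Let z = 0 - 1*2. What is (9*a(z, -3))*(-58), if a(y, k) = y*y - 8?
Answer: 2088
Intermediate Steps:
z = -2 (z = 0 - 2 = -2)
a(y, k) = -8 + y² (a(y, k) = y² - 8 = -8 + y²)
(9*a(z, -3))*(-58) = (9*(-8 + (-2)²))*(-58) = (9*(-8 + 4))*(-58) = (9*(-4))*(-58) = -36*(-58) = 2088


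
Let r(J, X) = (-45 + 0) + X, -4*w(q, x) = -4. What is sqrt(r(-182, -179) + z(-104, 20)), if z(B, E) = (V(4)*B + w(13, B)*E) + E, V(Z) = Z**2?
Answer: 2*I*sqrt(462) ≈ 42.988*I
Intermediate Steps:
w(q, x) = 1 (w(q, x) = -1/4*(-4) = 1)
z(B, E) = 2*E + 16*B (z(B, E) = (4**2*B + 1*E) + E = (16*B + E) + E = (E + 16*B) + E = 2*E + 16*B)
r(J, X) = -45 + X
sqrt(r(-182, -179) + z(-104, 20)) = sqrt((-45 - 179) + (2*20 + 16*(-104))) = sqrt(-224 + (40 - 1664)) = sqrt(-224 - 1624) = sqrt(-1848) = 2*I*sqrt(462)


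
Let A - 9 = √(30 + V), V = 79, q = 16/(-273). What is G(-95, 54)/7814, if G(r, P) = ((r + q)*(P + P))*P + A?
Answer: -50447925/711074 + √109/7814 ≈ -70.945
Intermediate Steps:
q = -16/273 (q = 16*(-1/273) = -16/273 ≈ -0.058608)
A = 9 + √109 (A = 9 + √(30 + 79) = 9 + √109 ≈ 19.440)
G(r, P) = 9 + √109 + 2*P²*(-16/273 + r) (G(r, P) = ((r - 16/273)*(P + P))*P + (9 + √109) = ((-16/273 + r)*(2*P))*P + (9 + √109) = (2*P*(-16/273 + r))*P + (9 + √109) = 2*P²*(-16/273 + r) + (9 + √109) = 9 + √109 + 2*P²*(-16/273 + r))
G(-95, 54)/7814 = (9 + √109 - 32/273*54² + 2*(-95)*54²)/7814 = (9 + √109 - 32/273*2916 + 2*(-95)*2916)*(1/7814) = (9 + √109 - 31104/91 - 554040)*(1/7814) = (-50447925/91 + √109)*(1/7814) = -50447925/711074 + √109/7814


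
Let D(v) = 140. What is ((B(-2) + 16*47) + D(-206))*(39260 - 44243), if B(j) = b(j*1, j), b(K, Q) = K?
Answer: -4434870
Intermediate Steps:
B(j) = j (B(j) = j*1 = j)
((B(-2) + 16*47) + D(-206))*(39260 - 44243) = ((-2 + 16*47) + 140)*(39260 - 44243) = ((-2 + 752) + 140)*(-4983) = (750 + 140)*(-4983) = 890*(-4983) = -4434870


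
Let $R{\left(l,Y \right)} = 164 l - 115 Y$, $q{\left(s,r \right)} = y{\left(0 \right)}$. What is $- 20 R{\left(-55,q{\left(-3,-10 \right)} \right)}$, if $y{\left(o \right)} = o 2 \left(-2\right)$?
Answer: $180400$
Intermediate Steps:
$y{\left(o \right)} = - 4 o$ ($y{\left(o \right)} = 2 o \left(-2\right) = - 4 o$)
$q{\left(s,r \right)} = 0$ ($q{\left(s,r \right)} = \left(-4\right) 0 = 0$)
$R{\left(l,Y \right)} = - 115 Y + 164 l$
$- 20 R{\left(-55,q{\left(-3,-10 \right)} \right)} = - 20 \left(\left(-115\right) 0 + 164 \left(-55\right)\right) = - 20 \left(0 - 9020\right) = \left(-20\right) \left(-9020\right) = 180400$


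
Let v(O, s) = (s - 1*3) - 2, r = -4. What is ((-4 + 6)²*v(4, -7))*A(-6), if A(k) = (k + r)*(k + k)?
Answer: -5760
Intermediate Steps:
A(k) = 2*k*(-4 + k) (A(k) = (k - 4)*(k + k) = (-4 + k)*(2*k) = 2*k*(-4 + k))
v(O, s) = -5 + s (v(O, s) = (s - 3) - 2 = (-3 + s) - 2 = -5 + s)
((-4 + 6)²*v(4, -7))*A(-6) = ((-4 + 6)²*(-5 - 7))*(2*(-6)*(-4 - 6)) = (2²*(-12))*(2*(-6)*(-10)) = (4*(-12))*120 = -48*120 = -5760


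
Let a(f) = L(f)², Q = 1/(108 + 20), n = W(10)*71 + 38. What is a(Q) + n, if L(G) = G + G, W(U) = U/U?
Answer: 446465/4096 ≈ 109.00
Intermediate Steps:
W(U) = 1
L(G) = 2*G
n = 109 (n = 1*71 + 38 = 71 + 38 = 109)
Q = 1/128 ≈ 0.0078125
a(f) = 4*f² (a(f) = (2*f)² = 4*f²)
a(Q) + n = 4*(1/128)² + 109 = 4*(1/16384) + 109 = 1/4096 + 109 = 446465/4096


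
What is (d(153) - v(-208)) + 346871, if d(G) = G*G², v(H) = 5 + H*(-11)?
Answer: 3926155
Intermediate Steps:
v(H) = 5 - 11*H
d(G) = G³
(d(153) - v(-208)) + 346871 = (153³ - (5 - 11*(-208))) + 346871 = (3581577 - (5 + 2288)) + 346871 = (3581577 - 1*2293) + 346871 = (3581577 - 2293) + 346871 = 3579284 + 346871 = 3926155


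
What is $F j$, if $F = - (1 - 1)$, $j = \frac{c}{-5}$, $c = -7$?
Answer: $0$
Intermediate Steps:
$j = \frac{7}{5}$ ($j = - \frac{7}{-5} = \left(-7\right) \left(- \frac{1}{5}\right) = \frac{7}{5} \approx 1.4$)
$F = 0$ ($F = \left(-1\right) 0 = 0$)
$F j = 0 \cdot \frac{7}{5} = 0$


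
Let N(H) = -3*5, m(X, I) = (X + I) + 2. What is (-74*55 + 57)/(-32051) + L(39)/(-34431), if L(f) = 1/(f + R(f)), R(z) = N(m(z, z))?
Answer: 3316086421/26485151544 ≈ 0.12521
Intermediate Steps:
m(X, I) = 2 + I + X (m(X, I) = (I + X) + 2 = 2 + I + X)
N(H) = -15
R(z) = -15
L(f) = 1/(-15 + f) (L(f) = 1/(f - 15) = 1/(-15 + f))
(-74*55 + 57)/(-32051) + L(39)/(-34431) = (-74*55 + 57)/(-32051) + 1/((-15 + 39)*(-34431)) = (-4070 + 57)*(-1/32051) - 1/34431/24 = -4013*(-1/32051) + (1/24)*(-1/34431) = 4013/32051 - 1/826344 = 3316086421/26485151544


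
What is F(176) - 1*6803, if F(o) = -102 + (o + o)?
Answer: -6553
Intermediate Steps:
F(o) = -102 + 2*o
F(176) - 1*6803 = (-102 + 2*176) - 1*6803 = (-102 + 352) - 6803 = 250 - 6803 = -6553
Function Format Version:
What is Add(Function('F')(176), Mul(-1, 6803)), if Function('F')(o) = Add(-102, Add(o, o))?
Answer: -6553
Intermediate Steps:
Function('F')(o) = Add(-102, Mul(2, o))
Add(Function('F')(176), Mul(-1, 6803)) = Add(Add(-102, Mul(2, 176)), Mul(-1, 6803)) = Add(Add(-102, 352), -6803) = Add(250, -6803) = -6553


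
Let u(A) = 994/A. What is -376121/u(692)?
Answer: -130137866/497 ≈ -2.6185e+5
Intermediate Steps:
-376121/u(692) = -376121/(994/692) = -376121/(994*(1/692)) = -376121/497/346 = -376121*346/497 = -130137866/497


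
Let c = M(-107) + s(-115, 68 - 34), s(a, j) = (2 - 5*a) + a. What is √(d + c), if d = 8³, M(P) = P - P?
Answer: √974 ≈ 31.209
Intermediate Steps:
s(a, j) = 2 - 4*a
M(P) = 0
d = 512
c = 462 (c = 0 + (2 - 4*(-115)) = 0 + (2 + 460) = 0 + 462 = 462)
√(d + c) = √(512 + 462) = √974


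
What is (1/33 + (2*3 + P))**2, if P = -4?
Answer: 4489/1089 ≈ 4.1221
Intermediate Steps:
(1/33 + (2*3 + P))**2 = (1/33 + (2*3 - 4))**2 = (1/33 + (6 - 4))**2 = (1/33 + 2)**2 = (67/33)**2 = 4489/1089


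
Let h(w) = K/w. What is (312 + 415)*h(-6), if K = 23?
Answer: -16721/6 ≈ -2786.8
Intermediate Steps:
h(w) = 23/w
(312 + 415)*h(-6) = (312 + 415)*(23/(-6)) = 727*(23*(-⅙)) = 727*(-23/6) = -16721/6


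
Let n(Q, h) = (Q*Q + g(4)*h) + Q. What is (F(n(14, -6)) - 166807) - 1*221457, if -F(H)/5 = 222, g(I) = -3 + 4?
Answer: -389374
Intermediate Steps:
g(I) = 1
n(Q, h) = Q + h + Q² (n(Q, h) = (Q*Q + 1*h) + Q = (Q² + h) + Q = (h + Q²) + Q = Q + h + Q²)
F(H) = -1110 (F(H) = -5*222 = -1110)
(F(n(14, -6)) - 166807) - 1*221457 = (-1110 - 166807) - 1*221457 = -167917 - 221457 = -389374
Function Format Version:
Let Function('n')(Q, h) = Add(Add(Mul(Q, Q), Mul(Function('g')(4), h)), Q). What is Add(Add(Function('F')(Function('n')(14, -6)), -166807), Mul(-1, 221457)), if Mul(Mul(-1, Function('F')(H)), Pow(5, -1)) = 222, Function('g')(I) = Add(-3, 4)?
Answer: -389374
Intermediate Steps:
Function('g')(I) = 1
Function('n')(Q, h) = Add(Q, h, Pow(Q, 2)) (Function('n')(Q, h) = Add(Add(Mul(Q, Q), Mul(1, h)), Q) = Add(Add(Pow(Q, 2), h), Q) = Add(Add(h, Pow(Q, 2)), Q) = Add(Q, h, Pow(Q, 2)))
Function('F')(H) = -1110 (Function('F')(H) = Mul(-5, 222) = -1110)
Add(Add(Function('F')(Function('n')(14, -6)), -166807), Mul(-1, 221457)) = Add(Add(-1110, -166807), Mul(-1, 221457)) = Add(-167917, -221457) = -389374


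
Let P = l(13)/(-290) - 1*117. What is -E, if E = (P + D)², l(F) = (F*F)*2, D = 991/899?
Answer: -276885387601/20205025 ≈ -13704.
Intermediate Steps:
D = 991/899 (D = 991*(1/899) = 991/899 ≈ 1.1023)
l(F) = 2*F² (l(F) = F²*2 = 2*F²)
P = -17134/145 (P = (2*13²)/(-290) - 1*117 = (2*169)*(-1/290) - 117 = 338*(-1/290) - 117 = -169/145 - 117 = -17134/145 ≈ -118.17)
E = 276885387601/20205025 (E = (-17134/145 + 991/899)² = (-526199/4495)² = 276885387601/20205025 ≈ 13704.)
-E = -1*276885387601/20205025 = -276885387601/20205025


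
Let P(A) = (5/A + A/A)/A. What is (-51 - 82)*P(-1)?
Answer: -532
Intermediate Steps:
P(A) = (1 + 5/A)/A (P(A) = (5/A + 1)/A = (1 + 5/A)/A)
(-51 - 82)*P(-1) = (-51 - 82)*((5 - 1)/(-1)²) = -133*4 = -532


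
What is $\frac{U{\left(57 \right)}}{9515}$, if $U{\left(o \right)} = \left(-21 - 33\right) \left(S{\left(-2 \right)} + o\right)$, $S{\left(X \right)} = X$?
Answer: $- \frac{54}{173} \approx -0.31214$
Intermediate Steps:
$U{\left(o \right)} = 108 - 54 o$ ($U{\left(o \right)} = \left(-21 - 33\right) \left(-2 + o\right) = - 54 \left(-2 + o\right) = 108 - 54 o$)
$\frac{U{\left(57 \right)}}{9515} = \frac{108 - 3078}{9515} = \left(108 - 3078\right) \frac{1}{9515} = \left(-2970\right) \frac{1}{9515} = - \frac{54}{173}$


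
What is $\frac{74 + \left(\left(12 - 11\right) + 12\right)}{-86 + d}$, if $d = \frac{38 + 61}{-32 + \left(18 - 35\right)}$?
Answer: $- \frac{4263}{4313} \approx -0.98841$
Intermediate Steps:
$d = - \frac{99}{49}$ ($d = \frac{99}{-32 + \left(18 - 35\right)} = \frac{99}{-32 - 17} = \frac{99}{-49} = 99 \left(- \frac{1}{49}\right) = - \frac{99}{49} \approx -2.0204$)
$\frac{74 + \left(\left(12 - 11\right) + 12\right)}{-86 + d} = \frac{74 + \left(\left(12 - 11\right) + 12\right)}{-86 - \frac{99}{49}} = \frac{74 + \left(1 + 12\right)}{- \frac{4313}{49}} = \left(74 + 13\right) \left(- \frac{49}{4313}\right) = 87 \left(- \frac{49}{4313}\right) = - \frac{4263}{4313}$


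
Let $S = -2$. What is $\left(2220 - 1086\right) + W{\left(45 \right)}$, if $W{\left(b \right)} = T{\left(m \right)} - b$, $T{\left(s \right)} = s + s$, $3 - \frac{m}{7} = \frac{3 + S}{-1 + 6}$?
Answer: $\frac{5641}{5} \approx 1128.2$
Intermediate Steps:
$m = \frac{98}{5}$ ($m = 21 - 7 \frac{3 - 2}{-1 + 6} = 21 - 7 \cdot 1 \cdot \frac{1}{5} = 21 - \frac{7}{5} = \frac{98}{5} \approx 19.6$)
$T{\left(s \right)} = 2 s$
$W{\left(b \right)} = \frac{196}{5} - b$ ($W{\left(b \right)} = 2 \cdot \frac{98}{5} - b = \frac{196}{5} - b$)
$\left(2220 - 1086\right) + W{\left(45 \right)} = \left(2220 - 1086\right) + \left(\frac{196}{5} - 45\right) = 1134 - \frac{29}{5} = \frac{5641}{5}$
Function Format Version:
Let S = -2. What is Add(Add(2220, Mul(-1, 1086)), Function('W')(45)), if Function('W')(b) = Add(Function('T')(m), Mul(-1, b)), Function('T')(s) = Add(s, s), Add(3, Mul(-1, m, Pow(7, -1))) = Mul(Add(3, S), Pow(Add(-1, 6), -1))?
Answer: Rational(5641, 5) ≈ 1128.2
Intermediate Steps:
m = Rational(98, 5) (m = Add(21, Mul(-7, Mul(Add(3, -2), Pow(Add(-1, 6), -1)))) = Add(21, Mul(-7, Mul(1, Pow(5, -1)))) = Add(21, Mul(-7, Mul(1, Rational(1, 5)))) = Add(21, Mul(-7, Rational(1, 5))) = Add(21, Rational(-7, 5)) = Rational(98, 5) ≈ 19.600)
Function('T')(s) = Mul(2, s)
Function('W')(b) = Add(Rational(196, 5), Mul(-1, b)) (Function('W')(b) = Add(Mul(2, Rational(98, 5)), Mul(-1, b)) = Add(Rational(196, 5), Mul(-1, b)))
Add(Add(2220, Mul(-1, 1086)), Function('W')(45)) = Add(Add(2220, Mul(-1, 1086)), Add(Rational(196, 5), Mul(-1, 45))) = Add(Add(2220, -1086), Add(Rational(196, 5), -45)) = Add(1134, Rational(-29, 5)) = Rational(5641, 5)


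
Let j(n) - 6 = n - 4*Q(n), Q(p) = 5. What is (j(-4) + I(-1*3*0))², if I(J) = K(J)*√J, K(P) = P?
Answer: 324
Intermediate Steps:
I(J) = J^(3/2) (I(J) = J*√J = J^(3/2))
j(n) = -14 + n (j(n) = 6 + (n - 4*5) = 6 + (n - 20) = 6 + (-20 + n) = -14 + n)
(j(-4) + I(-1*3*0))² = ((-14 - 4) + (-1*3*0)^(3/2))² = (-18 + (-3*0)^(3/2))² = (-18 + 0^(3/2))² = (-18 + 0)² = (-18)² = 324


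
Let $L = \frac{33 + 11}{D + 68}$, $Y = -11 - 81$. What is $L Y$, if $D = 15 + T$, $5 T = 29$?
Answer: $- \frac{5060}{111} \approx -45.586$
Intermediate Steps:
$T = \frac{29}{5}$ ($T = \frac{1}{5} \cdot 29 = \frac{29}{5} \approx 5.8$)
$Y = -92$ ($Y = -11 - 81 = -92$)
$D = \frac{104}{5}$ ($D = 15 + \frac{29}{5} = \frac{104}{5} \approx 20.8$)
$L = \frac{55}{111}$ ($L = \frac{33 + 11}{\frac{104}{5} + 68} = \frac{44}{\frac{444}{5}} = 44 \cdot \frac{5}{444} = \frac{55}{111} \approx 0.4955$)
$L Y = \frac{55}{111} \left(-92\right) = - \frac{5060}{111}$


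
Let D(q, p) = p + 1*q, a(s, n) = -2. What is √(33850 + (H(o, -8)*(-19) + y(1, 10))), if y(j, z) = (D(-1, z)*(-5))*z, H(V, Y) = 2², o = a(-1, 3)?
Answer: 2*√8331 ≈ 182.55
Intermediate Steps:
o = -2
H(V, Y) = 4
D(q, p) = p + q
y(j, z) = z*(5 - 5*z) (y(j, z) = ((z - 1)*(-5))*z = ((-1 + z)*(-5))*z = (5 - 5*z)*z = z*(5 - 5*z))
√(33850 + (H(o, -8)*(-19) + y(1, 10))) = √(33850 + (4*(-19) + 5*10*(1 - 1*10))) = √(33850 + (-76 + 5*10*(1 - 10))) = √(33850 + (-76 + 5*10*(-9))) = √(33850 + (-76 - 450)) = √(33850 - 526) = √33324 = 2*√8331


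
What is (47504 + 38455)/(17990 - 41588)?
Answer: -9551/2622 ≈ -3.6426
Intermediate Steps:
(47504 + 38455)/(17990 - 41588) = 85959/(-23598) = 85959*(-1/23598) = -9551/2622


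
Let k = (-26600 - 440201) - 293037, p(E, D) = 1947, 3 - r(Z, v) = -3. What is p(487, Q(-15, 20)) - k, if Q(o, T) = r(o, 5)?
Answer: 761785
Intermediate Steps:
r(Z, v) = 6 (r(Z, v) = 3 - 1*(-3) = 3 + 3 = 6)
Q(o, T) = 6
k = -759838 (k = -466801 - 293037 = -759838)
p(487, Q(-15, 20)) - k = 1947 - 1*(-759838) = 1947 + 759838 = 761785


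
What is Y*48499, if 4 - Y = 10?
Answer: -290994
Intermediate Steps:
Y = -6 (Y = 4 - 1*10 = 4 - 10 = -6)
Y*48499 = -6*48499 = -290994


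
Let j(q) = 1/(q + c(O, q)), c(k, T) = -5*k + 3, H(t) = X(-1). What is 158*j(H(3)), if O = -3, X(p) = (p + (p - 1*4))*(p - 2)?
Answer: 79/18 ≈ 4.3889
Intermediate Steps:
X(p) = (-4 + 2*p)*(-2 + p) (X(p) = (p + (p - 4))*(-2 + p) = (p + (-4 + p))*(-2 + p) = (-4 + 2*p)*(-2 + p))
H(t) = 18 (H(t) = 8 - 8*(-1) + 2*(-1)² = 8 + 8 + 2*1 = 8 + 8 + 2 = 18)
c(k, T) = 3 - 5*k
j(q) = 1/(18 + q) (j(q) = 1/(q + (3 - 5*(-3))) = 1/(q + (3 + 15)) = 1/(q + 18) = 1/(18 + q))
158*j(H(3)) = 158/(18 + 18) = 158/36 = 158*(1/36) = 79/18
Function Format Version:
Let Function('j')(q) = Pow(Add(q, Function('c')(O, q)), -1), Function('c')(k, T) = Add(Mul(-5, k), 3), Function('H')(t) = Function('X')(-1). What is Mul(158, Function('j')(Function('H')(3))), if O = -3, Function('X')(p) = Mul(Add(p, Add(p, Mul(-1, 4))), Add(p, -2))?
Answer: Rational(79, 18) ≈ 4.3889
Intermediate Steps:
Function('X')(p) = Mul(Add(-4, Mul(2, p)), Add(-2, p)) (Function('X')(p) = Mul(Add(p, Add(p, -4)), Add(-2, p)) = Mul(Add(p, Add(-4, p)), Add(-2, p)) = Mul(Add(-4, Mul(2, p)), Add(-2, p)))
Function('H')(t) = 18 (Function('H')(t) = Add(8, Mul(-8, -1), Mul(2, Pow(-1, 2))) = Add(8, 8, Mul(2, 1)) = Add(8, 8, 2) = 18)
Function('c')(k, T) = Add(3, Mul(-5, k))
Function('j')(q) = Pow(Add(18, q), -1) (Function('j')(q) = Pow(Add(q, Add(3, Mul(-5, -3))), -1) = Pow(Add(q, Add(3, 15)), -1) = Pow(Add(q, 18), -1) = Pow(Add(18, q), -1))
Mul(158, Function('j')(Function('H')(3))) = Mul(158, Pow(Add(18, 18), -1)) = Mul(158, Pow(36, -1)) = Mul(158, Rational(1, 36)) = Rational(79, 18)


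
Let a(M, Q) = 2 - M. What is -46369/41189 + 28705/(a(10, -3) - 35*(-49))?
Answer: 1103178362/70309623 ≈ 15.690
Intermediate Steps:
-46369/41189 + 28705/(a(10, -3) - 35*(-49)) = -46369/41189 + 28705/((2 - 1*10) - 35*(-49)) = -46369*1/41189 + 28705/((2 - 10) + 1715) = -46369/41189 + 28705/(-8 + 1715) = -46369/41189 + 28705/1707 = 1103178362/70309623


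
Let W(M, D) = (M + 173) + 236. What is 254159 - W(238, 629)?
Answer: 253512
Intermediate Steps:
W(M, D) = 409 + M (W(M, D) = (173 + M) + 236 = 409 + M)
254159 - W(238, 629) = 254159 - (409 + 238) = 254159 - 1*647 = 254159 - 647 = 253512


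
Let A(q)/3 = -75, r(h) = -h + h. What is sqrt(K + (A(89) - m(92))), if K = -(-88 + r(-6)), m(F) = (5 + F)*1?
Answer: 3*I*sqrt(26) ≈ 15.297*I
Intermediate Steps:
r(h) = 0
A(q) = -225 (A(q) = 3*(-75) = -225)
m(F) = 5 + F
K = 88 (K = -(-88 + 0) = -1*(-88) = 88)
sqrt(K + (A(89) - m(92))) = sqrt(88 + (-225 - (5 + 92))) = sqrt(88 + (-225 - 1*97)) = sqrt(88 + (-225 - 97)) = sqrt(88 - 322) = sqrt(-234) = 3*I*sqrt(26)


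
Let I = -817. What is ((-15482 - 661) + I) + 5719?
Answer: -11241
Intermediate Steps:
((-15482 - 661) + I) + 5719 = ((-15482 - 661) - 817) + 5719 = (-16143 - 817) + 5719 = -16960 + 5719 = -11241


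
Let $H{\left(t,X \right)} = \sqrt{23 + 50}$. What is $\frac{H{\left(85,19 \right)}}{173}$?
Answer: $\frac{\sqrt{73}}{173} \approx 0.049387$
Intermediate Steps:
$H{\left(t,X \right)} = \sqrt{73}$
$\frac{H{\left(85,19 \right)}}{173} = \frac{\sqrt{73}}{173}$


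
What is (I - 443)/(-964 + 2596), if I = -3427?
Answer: -645/272 ≈ -2.3713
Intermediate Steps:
(I - 443)/(-964 + 2596) = (-3427 - 443)/(-964 + 2596) = -3870/1632 = -3870*1/1632 = -645/272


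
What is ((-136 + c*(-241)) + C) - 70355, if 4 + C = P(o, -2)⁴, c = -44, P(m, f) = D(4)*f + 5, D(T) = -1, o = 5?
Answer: -57490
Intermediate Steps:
P(m, f) = 5 - f (P(m, f) = -f + 5 = 5 - f)
C = 2397 (C = -4 + (5 - 1*(-2))⁴ = -4 + (5 + 2)⁴ = -4 + 7⁴ = -4 + 2401 = 2397)
((-136 + c*(-241)) + C) - 70355 = ((-136 - 44*(-241)) + 2397) - 70355 = ((-136 + 10604) + 2397) - 70355 = (10468 + 2397) - 70355 = 12865 - 70355 = -57490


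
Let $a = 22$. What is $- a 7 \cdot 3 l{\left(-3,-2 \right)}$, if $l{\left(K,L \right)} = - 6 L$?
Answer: $-5544$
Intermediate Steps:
$- a 7 \cdot 3 l{\left(-3,-2 \right)} = \left(-1\right) 22 \cdot 7 \cdot 3 \left(\left(-6\right) \left(-2\right)\right) = \left(-22\right) 21 \cdot 12 = \left(-462\right) 12 = -5544$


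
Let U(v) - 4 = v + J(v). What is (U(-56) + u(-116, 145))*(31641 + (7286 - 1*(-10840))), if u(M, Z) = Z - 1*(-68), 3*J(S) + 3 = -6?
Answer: 7863186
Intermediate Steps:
J(S) = -3 (J(S) = -1 + (⅓)*(-6) = -1 - 2 = -3)
u(M, Z) = 68 + Z (u(M, Z) = Z + 68 = 68 + Z)
U(v) = 1 + v (U(v) = 4 + (v - 3) = 4 + (-3 + v) = 1 + v)
(U(-56) + u(-116, 145))*(31641 + (7286 - 1*(-10840))) = ((1 - 56) + (68 + 145))*(31641 + (7286 - 1*(-10840))) = (-55 + 213)*(31641 + (7286 + 10840)) = 158*(31641 + 18126) = 158*49767 = 7863186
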